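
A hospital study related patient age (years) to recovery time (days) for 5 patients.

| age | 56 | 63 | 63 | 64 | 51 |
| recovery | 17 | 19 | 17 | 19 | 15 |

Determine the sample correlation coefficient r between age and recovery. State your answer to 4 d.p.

n = 5, Σx = 297, Σy = 87, Σx² = 17771, Σy² = 1525, Σxy = 5201
nΣxy − ΣxΣy = 26005 − 25839 = 166
nΣx² − (Σx)² = 88855 − 88209 = 646; nΣy² − (Σy)² = 7625 − 7569 = 56
r = 166 / √(646 × 56) = 166 / 190.1999 ≈ 0.8728

0.8728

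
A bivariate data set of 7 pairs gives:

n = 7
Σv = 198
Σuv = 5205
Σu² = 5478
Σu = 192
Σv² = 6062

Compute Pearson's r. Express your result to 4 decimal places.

-0.7226

r = (nΣuv − ΣuΣv) / √[(nΣu² − (Σu)²)(nΣv² − (Σv)²)]
Numerator: 7×5205 − 192×198 = -1581
Denominator: √[(38346 − 36864)(42434 − 39204)] = √[1482 × 3230] = 2187.8894
r = -1581 / 2187.8894 ≈ -0.7226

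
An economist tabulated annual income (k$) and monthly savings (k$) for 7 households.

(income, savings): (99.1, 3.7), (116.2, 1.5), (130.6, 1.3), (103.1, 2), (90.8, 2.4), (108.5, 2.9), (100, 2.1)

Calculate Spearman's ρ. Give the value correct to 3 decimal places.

Rank income: 2, 6, 7, 4, 1, 5, 3
Rank savings: 7, 2, 1, 3, 5, 6, 4
d = rank(income) − rank(savings): -5, 4, 6, 1, -4, -1, -1; Σd² = 96
ρ = 1 − 6Σd² / [n(n²−1)] = 1 − 6×96 / (7×48) = 1 − 576/336 ≈ -0.714

-0.714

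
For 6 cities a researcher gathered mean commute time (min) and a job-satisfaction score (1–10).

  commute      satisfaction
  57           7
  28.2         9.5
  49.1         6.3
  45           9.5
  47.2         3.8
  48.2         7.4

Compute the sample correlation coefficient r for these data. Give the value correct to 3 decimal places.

-0.507

n = 6, Σx = 274.7, Σy = 43.5, Σx² = 13031.13, Σy² = 338.39, Σxy = 1939.77
nΣxy − ΣxΣy = 11638.62 − 11949.45 = -310.83
nΣx² − (Σx)² = 78186.78 − 75460.09 = 2726.69; nΣy² − (Σy)² = 2030.34 − 1892.25 = 138.09
r = -310.83 / √(2726.69 × 138.09) = -310.83 / 613.6193 ≈ -0.507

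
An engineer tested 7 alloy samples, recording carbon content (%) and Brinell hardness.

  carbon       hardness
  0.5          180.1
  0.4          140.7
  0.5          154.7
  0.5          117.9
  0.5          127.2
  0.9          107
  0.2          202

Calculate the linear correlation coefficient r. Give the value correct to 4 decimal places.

-0.7439

n = 7, Σx = 3.5, Σy = 1029.6, Σx² = 2.01, Σy² = 158497.84, Σxy = 482.93
nΣxy − ΣxΣy = 3380.51 − 3603.6 = -223.09
nΣx² − (Σx)² = 14.07 − 12.25 = 1.82; nΣy² − (Σy)² = 1109484.88 − 1060076.16 = 49408.72
r = -223.09 / √(1.82 × 49408.72) = -223.09 / 299.8731 ≈ -0.7439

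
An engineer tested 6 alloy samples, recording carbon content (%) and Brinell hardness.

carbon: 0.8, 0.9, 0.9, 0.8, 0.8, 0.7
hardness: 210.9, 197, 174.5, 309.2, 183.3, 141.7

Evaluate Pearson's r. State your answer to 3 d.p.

0.126

n = 6, Σx = 4.9, Σy = 1216.6, Σx² = 4.03, Σy² = 263020.48, Σxy = 996.26
nΣxy − ΣxΣy = 5977.56 − 5961.34 = 16.22
nΣx² − (Σx)² = 24.18 − 24.01 = 0.17; nΣy² − (Σy)² = 1578122.88 − 1480115.56 = 98007.32
r = 16.22 / √(0.17 × 98007.32) = 16.22 / 129.0784 ≈ 0.126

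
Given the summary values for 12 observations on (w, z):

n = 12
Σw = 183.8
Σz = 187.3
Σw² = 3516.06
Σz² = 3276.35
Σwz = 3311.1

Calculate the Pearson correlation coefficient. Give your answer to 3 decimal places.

r = (nΣwz − ΣwΣz) / √[(nΣw² − (Σw)²)(nΣz² − (Σz)²)]
Numerator: 12×3311.1 − 183.8×187.3 = 5307.46
Denominator: √[(42192.72 − 33782.44)(39316.2 − 35081.29)] = √[8410.28 × 4234.91] = 5967.9795
r = 5307.46 / 5967.9795 ≈ 0.889

0.889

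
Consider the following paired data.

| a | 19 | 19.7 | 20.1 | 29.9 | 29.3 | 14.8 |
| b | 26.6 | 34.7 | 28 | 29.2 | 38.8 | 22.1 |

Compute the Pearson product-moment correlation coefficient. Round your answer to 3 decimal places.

n = 6, Σa = 132.8, Σb = 179.4, Σa² = 3124.64, Σb² = 5542.14, Σab = 4088.79
nΣab − ΣaΣb = 24532.74 − 23824.32 = 708.42
nΣa² − (Σa)² = 18747.84 − 17635.84 = 1112; nΣb² − (Σb)² = 33252.84 − 32184.36 = 1068.48
r = 708.42 / √(1112 × 1068.48) = 708.42 / 1090.0228 ≈ 0.650

0.650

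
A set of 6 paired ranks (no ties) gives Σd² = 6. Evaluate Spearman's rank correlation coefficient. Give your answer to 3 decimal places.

ρ = 1 − 6Σd² / [n(n²−1)] = 1 − 6×6 / (6×35)
  = 1 − 36/210 = 1 − 0.1714 ≈ 0.829

0.829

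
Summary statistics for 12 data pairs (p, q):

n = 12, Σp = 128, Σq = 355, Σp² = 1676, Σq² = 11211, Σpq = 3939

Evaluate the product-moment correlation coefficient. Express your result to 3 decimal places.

r = (nΣpq − ΣpΣq) / √[(nΣp² − (Σp)²)(nΣq² − (Σq)²)]
Numerator: 12×3939 − 128×355 = 1828
Denominator: √[(20112 − 16384)(134532 − 126025)] = √[3728 × 8507] = 5631.5270
r = 1828 / 5631.5270 ≈ 0.325

0.325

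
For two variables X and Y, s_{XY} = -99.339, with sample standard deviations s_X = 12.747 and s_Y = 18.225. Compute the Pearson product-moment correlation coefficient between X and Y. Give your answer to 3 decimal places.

-0.428

r = Cov(X,Y) / (s_X · s_Y) = -99.339 / (12.747 × 18.225)
  = -99.339 / 232.3141 ≈ -0.428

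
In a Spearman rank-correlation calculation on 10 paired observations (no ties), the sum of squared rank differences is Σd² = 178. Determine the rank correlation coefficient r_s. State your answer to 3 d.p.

ρ = 1 − 6Σd² / [n(n²−1)] = 1 − 6×178 / (10×99)
  = 1 − 1068/990 = 1 − 1.0788 ≈ -0.079

-0.079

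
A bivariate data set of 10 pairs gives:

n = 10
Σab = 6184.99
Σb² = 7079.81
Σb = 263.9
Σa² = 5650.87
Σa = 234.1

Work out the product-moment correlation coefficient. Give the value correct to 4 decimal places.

r = (nΣab − ΣaΣb) / √[(nΣa² − (Σa)²)(nΣb² − (Σb)²)]
Numerator: 10×6184.99 − 234.1×263.9 = 70.91
Denominator: √[(56508.7 − 54802.81)(70798.1 − 69643.21)] = √[1705.89 × 1154.89] = 1403.6080
r = 70.91 / 1403.6080 ≈ 0.0505

0.0505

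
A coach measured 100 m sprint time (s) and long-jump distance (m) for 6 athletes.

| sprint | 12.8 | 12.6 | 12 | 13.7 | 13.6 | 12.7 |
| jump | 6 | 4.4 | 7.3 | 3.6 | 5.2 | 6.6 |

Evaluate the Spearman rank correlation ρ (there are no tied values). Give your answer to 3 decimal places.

-0.657

Rank sprint: 4, 2, 1, 6, 5, 3
Rank jump: 4, 2, 6, 1, 3, 5
d = rank(sprint) − rank(jump): 0, 0, -5, 5, 2, -2; Σd² = 58
ρ = 1 − 6Σd² / [n(n²−1)] = 1 − 6×58 / (6×35) = 1 − 348/210 ≈ -0.657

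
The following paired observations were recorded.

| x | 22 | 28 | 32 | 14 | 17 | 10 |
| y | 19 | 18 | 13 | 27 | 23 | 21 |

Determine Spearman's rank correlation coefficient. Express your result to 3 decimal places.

-0.829

Rank x: 4, 5, 6, 2, 3, 1
Rank y: 3, 2, 1, 6, 5, 4
d = rank(x) − rank(y): 1, 3, 5, -4, -2, -3; Σd² = 64
ρ = 1 − 6Σd² / [n(n²−1)] = 1 − 6×64 / (6×35) = 1 − 384/210 ≈ -0.829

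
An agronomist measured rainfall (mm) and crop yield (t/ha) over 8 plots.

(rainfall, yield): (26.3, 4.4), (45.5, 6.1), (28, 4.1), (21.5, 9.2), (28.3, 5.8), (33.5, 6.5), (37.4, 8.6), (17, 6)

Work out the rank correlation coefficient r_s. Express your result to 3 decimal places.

0.190

Rank rainfall: 3, 8, 4, 2, 5, 6, 7, 1
Rank yield: 2, 5, 1, 8, 3, 6, 7, 4
d = rank(rainfall) − rank(yield): 1, 3, 3, -6, 2, 0, 0, -3; Σd² = 68
ρ = 1 − 6Σd² / [n(n²−1)] = 1 − 6×68 / (8×63) = 1 − 408/504 ≈ 0.190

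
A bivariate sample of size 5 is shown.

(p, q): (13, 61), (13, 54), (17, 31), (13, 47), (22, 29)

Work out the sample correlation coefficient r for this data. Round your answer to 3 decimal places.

n = 5, Σp = 78, Σq = 222, Σp² = 1280, Σq² = 10648, Σpq = 3271
nΣpq − ΣpΣq = 16355 − 17316 = -961
nΣp² − (Σp)² = 6400 − 6084 = 316; nΣq² − (Σq)² = 53240 − 49284 = 3956
r = -961 / √(316 × 3956) = -961 / 1118.0769 ≈ -0.860

-0.860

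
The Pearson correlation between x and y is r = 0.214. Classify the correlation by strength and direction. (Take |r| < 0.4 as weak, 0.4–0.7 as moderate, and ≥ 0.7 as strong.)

r = 0.214 > 0 so the relationship is positive.
|r| = 0.214, which falls in the weak range.

weak positive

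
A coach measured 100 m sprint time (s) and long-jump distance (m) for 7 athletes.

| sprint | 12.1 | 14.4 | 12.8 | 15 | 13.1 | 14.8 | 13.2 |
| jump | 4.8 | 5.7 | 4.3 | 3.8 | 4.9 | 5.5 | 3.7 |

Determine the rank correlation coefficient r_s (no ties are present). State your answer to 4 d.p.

Rank sprint: 1, 5, 2, 7, 3, 6, 4
Rank jump: 4, 7, 3, 2, 5, 6, 1
d = rank(sprint) − rank(jump): -3, -2, -1, 5, -2, 0, 3; Σd² = 52
ρ = 1 − 6Σd² / [n(n²−1)] = 1 − 6×52 / (7×48) = 1 − 312/336 ≈ 0.0714

0.0714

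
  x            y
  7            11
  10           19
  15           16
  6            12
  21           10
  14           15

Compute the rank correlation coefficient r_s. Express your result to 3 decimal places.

-0.086

Rank x: 2, 3, 5, 1, 6, 4
Rank y: 2, 6, 5, 3, 1, 4
d = rank(x) − rank(y): 0, -3, 0, -2, 5, 0; Σd² = 38
ρ = 1 − 6Σd² / [n(n²−1)] = 1 − 6×38 / (6×35) = 1 − 228/210 ≈ -0.086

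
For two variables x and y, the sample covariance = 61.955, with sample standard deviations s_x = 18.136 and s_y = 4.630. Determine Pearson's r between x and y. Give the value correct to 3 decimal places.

r = Cov(x,y) / (s_x · s_y) = 61.955 / (18.136 × 4.630)
  = 61.955 / 83.9697 ≈ 0.738

0.738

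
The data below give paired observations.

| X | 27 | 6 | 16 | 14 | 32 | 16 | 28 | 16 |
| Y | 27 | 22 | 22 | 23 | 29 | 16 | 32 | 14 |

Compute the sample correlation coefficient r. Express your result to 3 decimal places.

0.677

n = 8, ΣX = 155, ΣY = 185, ΣX² = 3537, ΣY² = 4543, ΣXY = 3839
nΣXY − ΣXΣY = 30712 − 28675 = 2037
nΣX² − (ΣX)² = 28296 − 24025 = 4271; nΣY² − (ΣY)² = 36344 − 34225 = 2119
r = 2037 / √(4271 × 2119) = 2037 / 3008.3632 ≈ 0.677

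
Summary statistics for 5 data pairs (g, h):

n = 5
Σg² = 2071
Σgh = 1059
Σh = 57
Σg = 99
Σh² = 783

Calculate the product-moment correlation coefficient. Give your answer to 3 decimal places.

-0.573

r = (nΣgh − ΣgΣh) / √[(nΣg² − (Σg)²)(nΣh² − (Σh)²)]
Numerator: 5×1059 − 99×57 = -348
Denominator: √[(10355 − 9801)(3915 − 3249)] = √[554 × 666] = 607.4241
r = -348 / 607.4241 ≈ -0.573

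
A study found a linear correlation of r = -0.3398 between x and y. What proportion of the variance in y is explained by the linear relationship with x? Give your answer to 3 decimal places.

0.115

r² = (-0.3398)² = 0.115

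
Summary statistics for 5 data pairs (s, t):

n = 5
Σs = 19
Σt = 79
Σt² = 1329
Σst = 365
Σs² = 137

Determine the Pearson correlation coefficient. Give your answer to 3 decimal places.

r = (nΣst − ΣsΣt) / √[(nΣs² − (Σs)²)(nΣt² − (Σt)²)]
Numerator: 5×365 − 19×79 = 324
Denominator: √[(685 − 361)(6645 − 6241)] = √[324 × 404] = 361.7955
r = 324 / 361.7955 ≈ 0.896

0.896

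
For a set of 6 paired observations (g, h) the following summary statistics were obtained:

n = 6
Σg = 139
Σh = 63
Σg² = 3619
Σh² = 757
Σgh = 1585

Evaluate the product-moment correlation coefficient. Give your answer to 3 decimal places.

0.643

r = (nΣgh − ΣgΣh) / √[(nΣg² − (Σg)²)(nΣh² − (Σh)²)]
Numerator: 6×1585 − 139×63 = 753
Denominator: √[(21714 − 19321)(4542 − 3969)] = √[2393 × 573] = 1170.9778
r = 753 / 1170.9778 ≈ 0.643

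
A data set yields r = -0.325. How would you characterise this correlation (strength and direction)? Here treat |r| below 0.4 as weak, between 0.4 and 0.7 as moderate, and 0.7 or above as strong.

weak negative

r = -0.325 < 0 so the relationship is negative.
|r| = 0.325, which falls in the weak range.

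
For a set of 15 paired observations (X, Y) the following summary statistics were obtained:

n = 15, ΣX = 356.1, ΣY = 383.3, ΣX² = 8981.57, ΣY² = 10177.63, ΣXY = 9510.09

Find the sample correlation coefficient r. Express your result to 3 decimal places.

r = (nΣXY − ΣXΣY) / √[(nΣX² − (ΣX)²)(nΣY² − (ΣY)²)]
Numerator: 15×9510.09 − 356.1×383.3 = 6158.22
Denominator: √[(134723.55 − 126807.21)(152664.45 − 146918.89)] = √[7916.34 × 5745.56] = 6744.1683
r = 6158.22 / 6744.1683 ≈ 0.913

0.913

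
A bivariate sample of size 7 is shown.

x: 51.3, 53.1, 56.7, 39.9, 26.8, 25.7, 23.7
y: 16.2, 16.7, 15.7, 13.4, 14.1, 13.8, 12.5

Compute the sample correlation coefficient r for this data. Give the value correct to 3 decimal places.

n = 7, Σx = 277.2, Σy = 102.4, Σx² = 12198.62, Σy² = 1512.88, Σxy = 4171.47
nΣxy − ΣxΣy = 29200.29 − 28385.28 = 815.01
nΣx² − (Σx)² = 85390.34 − 76839.84 = 8550.5; nΣy² − (Σy)² = 10590.16 − 10485.76 = 104.4
r = 815.01 / √(8550.5 × 104.4) = 815.01 / 944.8133 ≈ 0.863

0.863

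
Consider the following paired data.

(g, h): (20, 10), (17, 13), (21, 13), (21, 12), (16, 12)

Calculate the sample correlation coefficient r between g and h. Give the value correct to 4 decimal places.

-0.1741

n = 5, Σg = 95, Σh = 60, Σg² = 1827, Σh² = 726, Σgh = 1138
nΣgh − ΣgΣh = 5690 − 5700 = -10
nΣg² − (Σg)² = 9135 − 9025 = 110; nΣh² − (Σh)² = 3630 − 3600 = 30
r = -10 / √(110 × 30) = -10 / 57.4456 ≈ -0.1741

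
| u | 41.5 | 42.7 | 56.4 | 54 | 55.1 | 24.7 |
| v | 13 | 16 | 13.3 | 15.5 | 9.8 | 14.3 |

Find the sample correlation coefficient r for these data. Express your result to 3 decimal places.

n = 6, Σu = 274.4, Σv = 81.9, Σu² = 13288.6, Σv² = 1142.67, Σuv = 3703.01
nΣuv − ΣuΣv = 22218.06 − 22473.36 = -255.3
nΣu² − (Σu)² = 79731.6 − 75295.36 = 4436.24; nΣv² − (Σv)² = 6856.02 − 6707.61 = 148.41
r = -255.3 / √(4436.24 × 148.41) = -255.3 / 811.4077 ≈ -0.315

-0.315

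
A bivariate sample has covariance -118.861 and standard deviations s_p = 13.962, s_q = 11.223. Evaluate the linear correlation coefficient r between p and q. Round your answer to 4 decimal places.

r = Cov(p,q) / (s_p · s_q) = -118.861 / (13.962 × 11.223)
  = -118.861 / 156.6955 ≈ -0.7585

-0.7585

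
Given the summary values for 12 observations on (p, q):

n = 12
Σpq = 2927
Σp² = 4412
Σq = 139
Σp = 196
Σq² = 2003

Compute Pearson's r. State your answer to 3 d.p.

r = (nΣpq − ΣpΣq) / √[(nΣp² − (Σp)²)(nΣq² − (Σq)²)]
Numerator: 12×2927 − 196×139 = 7880
Denominator: √[(52944 − 38416)(24036 − 19321)] = √[14528 × 4715] = 8276.4437
r = 7880 / 8276.4437 ≈ 0.952

0.952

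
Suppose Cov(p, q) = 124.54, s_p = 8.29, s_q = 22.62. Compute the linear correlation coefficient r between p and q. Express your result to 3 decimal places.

0.664

r = Cov(p,q) / (s_p · s_q) = 124.54 / (8.29 × 22.62)
  = 124.54 / 187.5198 ≈ 0.664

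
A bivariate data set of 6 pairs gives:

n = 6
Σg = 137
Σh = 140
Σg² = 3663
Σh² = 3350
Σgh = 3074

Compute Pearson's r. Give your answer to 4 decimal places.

r = (nΣgh − ΣgΣh) / √[(nΣg² − (Σg)²)(nΣh² − (Σh)²)]
Numerator: 6×3074 − 137×140 = -736
Denominator: √[(21978 − 18769)(20100 − 19600)] = √[3209 × 500] = 1266.6886
r = -736 / 1266.6886 ≈ -0.5810

-0.5810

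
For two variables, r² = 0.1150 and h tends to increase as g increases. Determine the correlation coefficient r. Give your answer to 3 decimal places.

|r| = √0.1150 = 0.339
The association is positive, so r = 0.339.

0.339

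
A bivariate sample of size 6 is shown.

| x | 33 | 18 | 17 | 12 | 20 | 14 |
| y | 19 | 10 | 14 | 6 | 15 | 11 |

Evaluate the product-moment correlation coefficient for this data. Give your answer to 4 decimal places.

0.8723

n = 6, Σx = 114, Σy = 75, Σx² = 2442, Σy² = 1039, Σxy = 1571
nΣxy − ΣxΣy = 9426 − 8550 = 876
nΣx² − (Σx)² = 14652 − 12996 = 1656; nΣy² − (Σy)² = 6234 − 5625 = 609
r = 876 / √(1656 × 609) = 876 / 1004.2430 ≈ 0.8723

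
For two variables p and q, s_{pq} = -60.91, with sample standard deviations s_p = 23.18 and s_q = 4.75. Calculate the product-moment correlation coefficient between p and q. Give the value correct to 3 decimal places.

-0.553

r = Cov(p,q) / (s_p · s_q) = -60.91 / (23.18 × 4.75)
  = -60.91 / 110.1050 ≈ -0.553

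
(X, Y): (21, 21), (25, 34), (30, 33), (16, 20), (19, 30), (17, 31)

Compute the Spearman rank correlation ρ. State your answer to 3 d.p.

Rank X: 4, 5, 6, 1, 3, 2
Rank Y: 2, 6, 5, 1, 3, 4
d = rank(X) − rank(Y): 2, -1, 1, 0, 0, -2; Σd² = 10
ρ = 1 − 6Σd² / [n(n²−1)] = 1 − 6×10 / (6×35) = 1 − 60/210 ≈ 0.714

0.714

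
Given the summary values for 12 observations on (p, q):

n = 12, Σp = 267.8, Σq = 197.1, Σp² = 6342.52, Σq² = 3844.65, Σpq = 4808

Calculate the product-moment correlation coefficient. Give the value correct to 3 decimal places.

0.868

r = (nΣpq − ΣpΣq) / √[(nΣp² − (Σp)²)(nΣq² − (Σq)²)]
Numerator: 12×4808 − 267.8×197.1 = 4912.62
Denominator: √[(76110.24 − 71716.84)(46135.8 − 38848.41)] = √[4393.4 × 7287.39] = 5658.3053
r = 4912.62 / 5658.3053 ≈ 0.868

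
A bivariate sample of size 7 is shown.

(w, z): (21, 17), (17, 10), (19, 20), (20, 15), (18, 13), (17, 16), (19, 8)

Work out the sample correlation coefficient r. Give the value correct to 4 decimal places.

0.3306

n = 7, Σw = 131, Σz = 99, Σw² = 2465, Σz² = 1503, Σwz = 1865
nΣwz − ΣwΣz = 13055 − 12969 = 86
nΣw² − (Σw)² = 17255 − 17161 = 94; nΣz² − (Σz)² = 10521 − 9801 = 720
r = 86 / √(94 × 720) = 86 / 260.1538 ≈ 0.3306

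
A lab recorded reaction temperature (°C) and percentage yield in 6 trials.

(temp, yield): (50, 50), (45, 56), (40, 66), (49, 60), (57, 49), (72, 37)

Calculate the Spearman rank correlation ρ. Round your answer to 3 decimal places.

Rank temp: 4, 2, 1, 3, 5, 6
Rank yield: 3, 4, 6, 5, 2, 1
d = rank(temp) − rank(yield): 1, -2, -5, -2, 3, 5; Σd² = 68
ρ = 1 − 6Σd² / [n(n²−1)] = 1 − 6×68 / (6×35) = 1 − 408/210 ≈ -0.943

-0.943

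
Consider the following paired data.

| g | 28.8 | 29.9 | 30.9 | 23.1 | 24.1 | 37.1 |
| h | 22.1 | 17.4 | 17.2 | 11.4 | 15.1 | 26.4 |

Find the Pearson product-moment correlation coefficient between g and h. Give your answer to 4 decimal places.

n = 6, Σg = 173.9, Σh = 109.6, Σg² = 5169.09, Σh² = 2141.94, Σgh = 3294.91
nΣgh − ΣgΣh = 19769.46 − 19059.44 = 710.02
nΣg² − (Σg)² = 31014.54 − 30241.21 = 773.33; nΣh² − (Σh)² = 12851.64 − 12012.16 = 839.48
r = 710.02 / √(773.33 × 839.48) = 710.02 / 805.7264 ≈ 0.8812

0.8812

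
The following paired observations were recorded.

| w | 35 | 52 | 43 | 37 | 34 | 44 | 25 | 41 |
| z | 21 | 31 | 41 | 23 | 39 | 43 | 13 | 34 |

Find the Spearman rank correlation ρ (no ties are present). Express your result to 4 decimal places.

0.5714

Rank w: 3, 8, 6, 4, 2, 7, 1, 5
Rank z: 2, 4, 7, 3, 6, 8, 1, 5
d = rank(w) − rank(z): 1, 4, -1, 1, -4, -1, 0, 0; Σd² = 36
ρ = 1 − 6Σd² / [n(n²−1)] = 1 − 6×36 / (8×63) = 1 − 216/504 ≈ 0.5714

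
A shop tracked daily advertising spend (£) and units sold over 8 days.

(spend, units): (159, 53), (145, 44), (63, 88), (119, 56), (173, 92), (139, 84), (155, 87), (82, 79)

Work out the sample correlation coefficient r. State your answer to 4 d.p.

-0.1678

n = 8, Σx = 1035, Σy = 583, Σx² = 144435, Σy² = 44955, Σxy = 74570
nΣxy − ΣxΣy = 596560 − 603405 = -6845
nΣx² − (Σx)² = 1155480 − 1071225 = 84255; nΣy² − (Σy)² = 359640 − 339889 = 19751
r = -6845 / √(84255 × 19751) = -6845 / 40793.6331 ≈ -0.1678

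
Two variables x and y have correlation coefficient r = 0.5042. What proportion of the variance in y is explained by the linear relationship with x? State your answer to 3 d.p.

0.254

r² = (0.5042)² = 0.254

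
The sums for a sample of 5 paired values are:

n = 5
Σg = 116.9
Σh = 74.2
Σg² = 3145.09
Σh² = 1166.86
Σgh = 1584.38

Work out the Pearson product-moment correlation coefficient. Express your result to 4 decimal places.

r = (nΣgh − ΣgΣh) / √[(nΣg² − (Σg)²)(nΣh² − (Σh)²)]
Numerator: 5×1584.38 − 116.9×74.2 = -752.08
Denominator: √[(15725.45 − 13665.61)(5834.3 − 5505.64)] = √[2059.84 × 328.66] = 822.7922
r = -752.08 / 822.7922 ≈ -0.9141

-0.9141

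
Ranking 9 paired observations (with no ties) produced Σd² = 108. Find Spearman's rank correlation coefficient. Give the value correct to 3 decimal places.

ρ = 1 − 6Σd² / [n(n²−1)] = 1 − 6×108 / (9×80)
  = 1 − 648/720 = 1 − 0.9000 ≈ 0.100

0.100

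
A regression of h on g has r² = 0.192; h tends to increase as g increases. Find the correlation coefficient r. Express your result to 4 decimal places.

0.4382

|r| = √0.192 = 0.4382
The association is positive, so r = 0.4382.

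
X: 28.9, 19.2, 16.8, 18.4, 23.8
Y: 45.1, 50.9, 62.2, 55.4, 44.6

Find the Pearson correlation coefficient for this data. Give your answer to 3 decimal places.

-0.853

n = 5, ΣX = 107.1, ΣY = 258.2, ΣX² = 2391.09, ΣY² = 13551.98, ΣXY = 5406.47
nΣXY − ΣXΣY = 27032.35 − 27653.22 = -620.87
nΣX² − (ΣX)² = 11955.45 − 11470.41 = 485.04; nΣY² − (ΣY)² = 67759.9 − 66667.24 = 1092.66
r = -620.87 / √(485.04 × 1092.66) = -620.87 / 727.9999 ≈ -0.853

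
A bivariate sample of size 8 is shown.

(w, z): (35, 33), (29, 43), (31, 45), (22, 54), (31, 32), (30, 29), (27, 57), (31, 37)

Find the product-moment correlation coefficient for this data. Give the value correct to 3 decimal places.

n = 8, Σw = 236, Σz = 330, Σw² = 7062, Σz² = 14362, Σwz = 9533
nΣwz − ΣwΣz = 76264 − 77880 = -1616
nΣw² − (Σw)² = 56496 − 55696 = 800; nΣz² − (Σz)² = 114896 − 108900 = 5996
r = -1616 / √(800 × 5996) = -1616 / 2190.1598 ≈ -0.738

-0.738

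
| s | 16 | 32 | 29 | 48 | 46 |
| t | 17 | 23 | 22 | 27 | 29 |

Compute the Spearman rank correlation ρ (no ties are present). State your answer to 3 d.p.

0.900

Rank s: 1, 3, 2, 5, 4
Rank t: 1, 3, 2, 4, 5
d = rank(s) − rank(t): 0, 0, 0, 1, -1; Σd² = 2
ρ = 1 − 6Σd² / [n(n²−1)] = 1 − 6×2 / (5×24) = 1 − 12/120 ≈ 0.900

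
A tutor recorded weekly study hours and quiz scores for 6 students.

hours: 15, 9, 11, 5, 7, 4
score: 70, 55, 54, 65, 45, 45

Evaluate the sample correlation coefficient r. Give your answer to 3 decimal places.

0.574

n = 6, Σx = 51, Σy = 334, Σx² = 517, Σy² = 19116, Σxy = 2959
nΣxy − ΣxΣy = 17754 − 17034 = 720
nΣx² − (Σx)² = 3102 − 2601 = 501; nΣy² − (Σy)² = 114696 − 111556 = 3140
r = 720 / √(501 × 3140) = 720 / 1254.2488 ≈ 0.574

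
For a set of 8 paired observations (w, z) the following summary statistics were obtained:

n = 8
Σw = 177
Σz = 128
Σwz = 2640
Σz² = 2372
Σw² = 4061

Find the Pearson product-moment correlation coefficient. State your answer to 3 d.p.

-0.886

r = (nΣwz − ΣwΣz) / √[(nΣw² − (Σw)²)(nΣz² − (Σz)²)]
Numerator: 8×2640 − 177×128 = -1536
Denominator: √[(32488 − 31329)(18976 − 16384)] = √[1159 × 2592] = 1733.2420
r = -1536 / 1733.2420 ≈ -0.886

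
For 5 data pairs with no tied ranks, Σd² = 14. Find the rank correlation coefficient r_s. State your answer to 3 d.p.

ρ = 1 − 6Σd² / [n(n²−1)] = 1 − 6×14 / (5×24)
  = 1 − 84/120 = 1 − 0.7000 ≈ 0.300

0.300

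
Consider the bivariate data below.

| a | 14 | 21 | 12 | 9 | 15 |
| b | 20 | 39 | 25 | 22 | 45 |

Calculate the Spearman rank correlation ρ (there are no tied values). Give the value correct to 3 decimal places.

0.600

Rank a: 3, 5, 2, 1, 4
Rank b: 1, 4, 3, 2, 5
d = rank(a) − rank(b): 2, 1, -1, -1, -1; Σd² = 8
ρ = 1 − 6Σd² / [n(n²−1)] = 1 − 6×8 / (5×24) = 1 − 48/120 ≈ 0.600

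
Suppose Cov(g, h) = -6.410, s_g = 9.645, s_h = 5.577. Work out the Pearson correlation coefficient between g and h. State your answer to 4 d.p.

r = Cov(g,h) / (s_g · s_h) = -6.410 / (9.645 × 5.577)
  = -6.410 / 53.7902 ≈ -0.1192

-0.1192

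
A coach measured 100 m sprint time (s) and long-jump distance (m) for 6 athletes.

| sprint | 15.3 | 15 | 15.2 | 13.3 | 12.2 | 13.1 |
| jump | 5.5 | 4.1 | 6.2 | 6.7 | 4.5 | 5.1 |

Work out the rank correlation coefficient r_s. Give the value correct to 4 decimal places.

Rank sprint: 6, 4, 5, 3, 1, 2
Rank jump: 4, 1, 5, 6, 2, 3
d = rank(sprint) − rank(jump): 2, 3, 0, -3, -1, -1; Σd² = 24
ρ = 1 − 6Σd² / [n(n²−1)] = 1 − 6×24 / (6×35) = 1 − 144/210 ≈ 0.3143

0.3143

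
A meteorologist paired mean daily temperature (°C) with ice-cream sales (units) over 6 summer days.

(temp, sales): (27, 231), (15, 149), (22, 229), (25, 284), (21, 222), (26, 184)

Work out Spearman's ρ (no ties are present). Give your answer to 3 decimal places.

0.543

Rank temp: 6, 1, 3, 4, 2, 5
Rank sales: 5, 1, 4, 6, 3, 2
d = rank(temp) − rank(sales): 1, 0, -1, -2, -1, 3; Σd² = 16
ρ = 1 − 6Σd² / [n(n²−1)] = 1 − 6×16 / (6×35) = 1 − 96/210 ≈ 0.543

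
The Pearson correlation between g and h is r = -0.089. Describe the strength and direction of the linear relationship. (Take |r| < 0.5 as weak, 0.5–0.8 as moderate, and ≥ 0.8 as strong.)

weak negative

r = -0.089 < 0 so the relationship is negative.
|r| = 0.089, which falls in the weak range.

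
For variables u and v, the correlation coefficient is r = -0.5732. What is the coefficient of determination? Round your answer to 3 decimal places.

r² = (-0.5732)² = 0.329

0.329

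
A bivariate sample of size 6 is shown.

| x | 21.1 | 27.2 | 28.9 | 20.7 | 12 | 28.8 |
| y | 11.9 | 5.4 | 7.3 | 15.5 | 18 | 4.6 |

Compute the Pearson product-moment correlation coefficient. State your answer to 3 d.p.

n = 6, Σx = 138.7, Σy = 62.7, Σx² = 3422.19, Σy² = 809.47, Σxy = 1278.27
nΣxy − ΣxΣy = 7669.62 − 8696.49 = -1026.87
nΣx² − (Σx)² = 20533.14 − 19237.69 = 1295.45; nΣy² − (Σy)² = 4856.82 − 3931.29 = 925.53
r = -1026.87 / √(1295.45 × 925.53) = -1026.87 / 1094.9785 ≈ -0.938

-0.938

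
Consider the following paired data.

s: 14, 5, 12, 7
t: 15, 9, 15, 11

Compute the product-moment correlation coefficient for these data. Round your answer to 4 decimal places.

n = 4, Σs = 38, Σt = 50, Σs² = 414, Σt² = 652, Σst = 512
nΣst − ΣsΣt = 2048 − 1900 = 148
nΣs² − (Σs)² = 1656 − 1444 = 212; nΣt² − (Σt)² = 2608 − 2500 = 108
r = 148 / √(212 × 108) = 148 / 151.3142 ≈ 0.9781

0.9781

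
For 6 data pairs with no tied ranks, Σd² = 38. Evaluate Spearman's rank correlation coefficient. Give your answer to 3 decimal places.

-0.086

ρ = 1 − 6Σd² / [n(n²−1)] = 1 − 6×38 / (6×35)
  = 1 − 228/210 = 1 − 1.0857 ≈ -0.086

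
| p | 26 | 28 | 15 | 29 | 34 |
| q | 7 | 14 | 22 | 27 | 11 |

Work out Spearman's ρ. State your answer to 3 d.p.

0.000

Rank p: 2, 3, 1, 4, 5
Rank q: 1, 3, 4, 5, 2
d = rank(p) − rank(q): 1, 0, -3, -1, 3; Σd² = 20
ρ = 1 − 6Σd² / [n(n²−1)] = 1 − 6×20 / (5×24) = 1 − 120/120 ≈ 0.000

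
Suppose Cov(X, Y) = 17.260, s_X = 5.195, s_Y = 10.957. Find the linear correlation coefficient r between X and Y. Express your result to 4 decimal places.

r = Cov(X,Y) / (s_X · s_Y) = 17.260 / (5.195 × 10.957)
  = 17.260 / 56.9216 ≈ 0.3032

0.3032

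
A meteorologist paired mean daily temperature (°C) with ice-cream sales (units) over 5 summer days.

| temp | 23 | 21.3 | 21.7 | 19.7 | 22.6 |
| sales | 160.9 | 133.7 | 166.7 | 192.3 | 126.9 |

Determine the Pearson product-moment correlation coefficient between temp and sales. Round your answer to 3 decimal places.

n = 5, Σx = 108.3, Σy = 780.5, Σx² = 2352.43, Σy² = 124636.29, Σxy = 16822.15
nΣxy − ΣxΣy = 84110.75 − 84528.15 = -417.4
nΣx² − (Σx)² = 11762.15 − 11728.89 = 33.26; nΣy² − (Σy)² = 623181.45 − 609180.25 = 14001.2
r = -417.4 / √(33.26 × 14001.2) = -417.4 / 682.4074 ≈ -0.612

-0.612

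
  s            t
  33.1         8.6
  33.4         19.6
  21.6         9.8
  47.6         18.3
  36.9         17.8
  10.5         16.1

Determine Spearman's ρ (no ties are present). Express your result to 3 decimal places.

0.600

Rank s: 3, 4, 2, 6, 5, 1
Rank t: 1, 6, 2, 5, 4, 3
d = rank(s) − rank(t): 2, -2, 0, 1, 1, -2; Σd² = 14
ρ = 1 − 6Σd² / [n(n²−1)] = 1 − 6×14 / (6×35) = 1 − 84/210 ≈ 0.600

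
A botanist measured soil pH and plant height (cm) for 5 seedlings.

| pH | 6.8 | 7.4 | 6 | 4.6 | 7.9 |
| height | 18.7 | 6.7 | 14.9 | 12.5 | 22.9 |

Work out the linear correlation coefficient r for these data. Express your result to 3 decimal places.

0.297

n = 5, Σx = 32.7, Σy = 75.7, Σx² = 220.57, Σy² = 1297.25, Σxy = 504.55
nΣxy − ΣxΣy = 2522.75 − 2475.39 = 47.36
nΣx² − (Σx)² = 1102.85 − 1069.29 = 33.56; nΣy² − (Σy)² = 6486.25 − 5730.49 = 755.76
r = 47.36 / √(33.56 × 755.76) = 47.36 / 159.2586 ≈ 0.297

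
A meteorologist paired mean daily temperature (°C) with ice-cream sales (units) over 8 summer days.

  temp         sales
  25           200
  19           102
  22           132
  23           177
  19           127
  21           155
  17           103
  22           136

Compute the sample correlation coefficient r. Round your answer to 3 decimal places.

0.897

n = 8, Σx = 168, Σy = 1132, Σx² = 3574, Σy² = 168416, Σxy = 24324
nΣxy − ΣxΣy = 194592 − 190176 = 4416
nΣx² − (Σx)² = 28592 − 28224 = 368; nΣy² − (Σy)² = 1347328 − 1281424 = 65904
r = 4416 / √(368 × 65904) = 4416 / 4924.7002 ≈ 0.897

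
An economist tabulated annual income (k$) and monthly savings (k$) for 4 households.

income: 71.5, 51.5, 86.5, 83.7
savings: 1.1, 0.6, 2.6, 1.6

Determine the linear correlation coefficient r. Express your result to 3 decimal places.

n = 4, Σx = 293.2, Σy = 5.9, Σx² = 22252.44, Σy² = 10.89, Σxy = 468.37
nΣxy − ΣxΣy = 1873.48 − 1729.88 = 143.6
nΣx² − (Σx)² = 89009.76 − 85966.24 = 3043.52; nΣy² − (Σy)² = 43.56 − 34.81 = 8.75
r = 143.6 / √(3043.52 × 8.75) = 143.6 / 163.1895 ≈ 0.880

0.880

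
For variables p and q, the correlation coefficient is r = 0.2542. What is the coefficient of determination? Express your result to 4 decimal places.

0.0646

r² = (0.2542)² = 0.0646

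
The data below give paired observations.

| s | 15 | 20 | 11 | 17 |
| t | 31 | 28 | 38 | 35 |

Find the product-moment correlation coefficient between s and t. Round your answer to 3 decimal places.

n = 4, Σs = 63, Σt = 132, Σs² = 1035, Σt² = 4414, Σst = 2038
nΣst − ΣsΣt = 8152 − 8316 = -164
nΣs² − (Σs)² = 4140 − 3969 = 171; nΣt² − (Σt)² = 17656 − 17424 = 232
r = -164 / √(171 × 232) = -164 / 199.1783 ≈ -0.823

-0.823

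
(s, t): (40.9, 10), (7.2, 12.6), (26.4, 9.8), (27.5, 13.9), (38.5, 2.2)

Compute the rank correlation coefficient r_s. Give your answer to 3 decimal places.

-0.300

Rank s: 5, 1, 2, 3, 4
Rank t: 3, 4, 2, 5, 1
d = rank(s) − rank(t): 2, -3, 0, -2, 3; Σd² = 26
ρ = 1 − 6Σd² / [n(n²−1)] = 1 − 6×26 / (5×24) = 1 − 156/120 ≈ -0.300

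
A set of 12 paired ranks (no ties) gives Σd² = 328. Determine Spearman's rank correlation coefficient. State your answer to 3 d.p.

-0.147

ρ = 1 − 6Σd² / [n(n²−1)] = 1 − 6×328 / (12×143)
  = 1 − 1968/1716 = 1 − 1.1469 ≈ -0.147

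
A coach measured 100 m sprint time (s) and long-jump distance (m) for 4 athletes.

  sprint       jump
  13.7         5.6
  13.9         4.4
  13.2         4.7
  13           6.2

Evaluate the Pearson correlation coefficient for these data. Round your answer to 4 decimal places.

-0.5616

n = 4, Σx = 53.8, Σy = 20.9, Σx² = 724.14, Σy² = 111.25, Σxy = 280.52
nΣxy − ΣxΣy = 1122.08 − 1124.42 = -2.34
nΣx² − (Σx)² = 2896.56 − 2894.44 = 2.12; nΣy² − (Σy)² = 445 − 436.81 = 8.19
r = -2.34 / √(2.12 × 8.19) = -2.34 / 4.1669 ≈ -0.5616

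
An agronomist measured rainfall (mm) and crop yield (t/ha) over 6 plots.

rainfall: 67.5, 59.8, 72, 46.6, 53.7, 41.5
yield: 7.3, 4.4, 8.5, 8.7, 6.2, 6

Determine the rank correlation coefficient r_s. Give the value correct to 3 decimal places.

Rank rainfall: 5, 4, 6, 2, 3, 1
Rank yield: 4, 1, 5, 6, 3, 2
d = rank(rainfall) − rank(yield): 1, 3, 1, -4, 0, -1; Σd² = 28
ρ = 1 − 6Σd² / [n(n²−1)] = 1 − 6×28 / (6×35) = 1 − 168/210 ≈ 0.200

0.200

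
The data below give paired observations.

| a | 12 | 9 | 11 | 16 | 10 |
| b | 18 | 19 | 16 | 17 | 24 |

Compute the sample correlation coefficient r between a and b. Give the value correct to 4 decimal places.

-0.4575

n = 5, Σa = 58, Σb = 94, Σa² = 702, Σb² = 1806, Σab = 1075
nΣab − ΣaΣb = 5375 − 5452 = -77
nΣa² − (Σa)² = 3510 − 3364 = 146; nΣb² − (Σb)² = 9030 − 8836 = 194
r = -77 / √(146 × 194) = -77 / 168.2974 ≈ -0.4575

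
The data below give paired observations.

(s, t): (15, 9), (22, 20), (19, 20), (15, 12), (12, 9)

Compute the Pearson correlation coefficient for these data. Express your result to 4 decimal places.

0.9224

n = 5, Σs = 83, Σt = 70, Σs² = 1439, Σt² = 1106, Σst = 1243
nΣst − ΣsΣt = 6215 − 5810 = 405
nΣs² − (Σs)² = 7195 − 6889 = 306; nΣt² − (Σt)² = 5530 − 4900 = 630
r = 405 / √(306 × 630) = 405 / 439.0672 ≈ 0.9224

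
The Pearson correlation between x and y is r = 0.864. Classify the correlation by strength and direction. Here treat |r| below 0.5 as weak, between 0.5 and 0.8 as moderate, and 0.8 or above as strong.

strong positive

r = 0.864 > 0 so the relationship is positive.
|r| = 0.864, which falls in the strong range.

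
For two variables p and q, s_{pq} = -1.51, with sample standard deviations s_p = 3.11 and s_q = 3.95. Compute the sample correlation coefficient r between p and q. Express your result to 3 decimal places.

r = Cov(p,q) / (s_p · s_q) = -1.51 / (3.11 × 3.95)
  = -1.51 / 12.2845 ≈ -0.123

-0.123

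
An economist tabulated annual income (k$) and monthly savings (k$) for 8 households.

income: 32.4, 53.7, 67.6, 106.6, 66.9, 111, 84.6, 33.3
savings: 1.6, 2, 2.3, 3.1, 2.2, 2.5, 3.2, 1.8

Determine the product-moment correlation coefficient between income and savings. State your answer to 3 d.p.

0.834

n = 8, Σx = 556.1, Σy = 18.7, Σx² = 44929.43, Σy² = 46.03, Σxy = 1400.52
nΣxy − ΣxΣy = 11204.16 − 10399.07 = 805.09
nΣx² − (Σx)² = 359435.44 − 309247.21 = 50188.23; nΣy² − (Σy)² = 368.24 − 349.69 = 18.55
r = 805.09 / √(50188.23 × 18.55) = 805.09 / 964.8791 ≈ 0.834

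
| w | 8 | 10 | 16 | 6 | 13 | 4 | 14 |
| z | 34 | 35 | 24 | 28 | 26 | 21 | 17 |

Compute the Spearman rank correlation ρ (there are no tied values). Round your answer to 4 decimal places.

Rank w: 3, 4, 7, 2, 5, 1, 6
Rank z: 6, 7, 3, 5, 4, 2, 1
d = rank(w) − rank(z): -3, -3, 4, -3, 1, -1, 5; Σd² = 70
ρ = 1 − 6Σd² / [n(n²−1)] = 1 − 6×70 / (7×48) = 1 − 420/336 ≈ -0.2500

-0.2500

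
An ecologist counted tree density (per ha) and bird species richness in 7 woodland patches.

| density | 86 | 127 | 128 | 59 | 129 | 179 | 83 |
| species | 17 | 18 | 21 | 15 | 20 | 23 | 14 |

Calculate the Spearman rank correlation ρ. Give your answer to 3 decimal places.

Rank density: 3, 4, 5, 1, 6, 7, 2
Rank species: 3, 4, 6, 2, 5, 7, 1
d = rank(density) − rank(species): 0, 0, -1, -1, 1, 0, 1; Σd² = 4
ρ = 1 − 6Σd² / [n(n²−1)] = 1 − 6×4 / (7×48) = 1 − 24/336 ≈ 0.929

0.929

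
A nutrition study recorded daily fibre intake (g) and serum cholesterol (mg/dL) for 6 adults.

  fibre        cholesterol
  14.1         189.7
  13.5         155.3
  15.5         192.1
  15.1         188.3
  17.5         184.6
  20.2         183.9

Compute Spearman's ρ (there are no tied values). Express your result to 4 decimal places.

0.0286

Rank fibre: 2, 1, 4, 3, 5, 6
Rank cholesterol: 5, 1, 6, 4, 3, 2
d = rank(fibre) − rank(cholesterol): -3, 0, -2, -1, 2, 4; Σd² = 34
ρ = 1 − 6Σd² / [n(n²−1)] = 1 − 6×34 / (6×35) = 1 − 204/210 ≈ 0.0286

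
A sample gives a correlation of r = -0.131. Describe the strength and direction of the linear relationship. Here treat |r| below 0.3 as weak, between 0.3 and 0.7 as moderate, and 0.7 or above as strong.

r = -0.131 < 0 so the relationship is negative.
|r| = 0.131, which falls in the weak range.

weak negative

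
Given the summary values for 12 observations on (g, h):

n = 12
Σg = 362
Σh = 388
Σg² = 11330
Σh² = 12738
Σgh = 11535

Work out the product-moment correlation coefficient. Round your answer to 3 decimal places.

r = (nΣgh − ΣgΣh) / √[(nΣg² − (Σg)²)(nΣh² − (Σh)²)]
Numerator: 12×11535 − 362×388 = -2036
Denominator: √[(135960 − 131044)(152856 − 150544)] = √[4916 × 2312] = 3371.3190
r = -2036 / 3371.3190 ≈ -0.604

-0.604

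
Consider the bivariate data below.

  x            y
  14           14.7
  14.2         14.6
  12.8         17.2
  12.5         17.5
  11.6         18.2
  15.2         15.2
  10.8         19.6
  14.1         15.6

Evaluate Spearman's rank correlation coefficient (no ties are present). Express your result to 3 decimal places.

Rank x: 5, 7, 4, 3, 2, 8, 1, 6
Rank y: 2, 1, 5, 6, 7, 3, 8, 4
d = rank(x) − rank(y): 3, 6, -1, -3, -5, 5, -7, 2; Σd² = 158
ρ = 1 − 6Σd² / [n(n²−1)] = 1 − 6×158 / (8×63) = 1 − 948/504 ≈ -0.881

-0.881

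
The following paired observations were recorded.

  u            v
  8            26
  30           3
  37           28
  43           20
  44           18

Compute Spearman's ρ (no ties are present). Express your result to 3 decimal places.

-0.200

Rank u: 1, 2, 3, 4, 5
Rank v: 4, 1, 5, 3, 2
d = rank(u) − rank(v): -3, 1, -2, 1, 3; Σd² = 24
ρ = 1 − 6Σd² / [n(n²−1)] = 1 − 6×24 / (5×24) = 1 − 144/120 ≈ -0.200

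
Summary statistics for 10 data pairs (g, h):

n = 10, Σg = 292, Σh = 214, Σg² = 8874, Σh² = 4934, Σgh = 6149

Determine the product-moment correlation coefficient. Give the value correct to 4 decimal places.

r = (nΣgh − ΣgΣh) / √[(nΣg² − (Σg)²)(nΣh² − (Σh)²)]
Numerator: 10×6149 − 292×214 = -998
Denominator: √[(88740 − 85264)(49340 − 45796)] = √[3476 × 3544] = 3509.8353
r = -998 / 3509.8353 ≈ -0.2843

-0.2843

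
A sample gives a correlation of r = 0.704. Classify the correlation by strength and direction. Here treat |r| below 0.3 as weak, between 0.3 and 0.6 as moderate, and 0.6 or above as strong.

r = 0.704 > 0 so the relationship is positive.
|r| = 0.704, which falls in the strong range.

strong positive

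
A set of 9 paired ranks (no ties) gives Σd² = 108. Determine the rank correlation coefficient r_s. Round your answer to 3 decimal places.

0.100

ρ = 1 − 6Σd² / [n(n²−1)] = 1 − 6×108 / (9×80)
  = 1 − 648/720 = 1 − 0.9000 ≈ 0.100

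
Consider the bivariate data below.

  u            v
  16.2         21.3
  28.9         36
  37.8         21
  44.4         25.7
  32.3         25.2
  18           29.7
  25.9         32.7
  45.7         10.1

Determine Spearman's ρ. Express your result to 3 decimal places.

Rank u: 1, 4, 6, 7, 5, 2, 3, 8
Rank v: 3, 8, 2, 5, 4, 6, 7, 1
d = rank(u) − rank(v): -2, -4, 4, 2, 1, -4, -4, 7; Σd² = 122
ρ = 1 − 6Σd² / [n(n²−1)] = 1 − 6×122 / (8×63) = 1 − 732/504 ≈ -0.452

-0.452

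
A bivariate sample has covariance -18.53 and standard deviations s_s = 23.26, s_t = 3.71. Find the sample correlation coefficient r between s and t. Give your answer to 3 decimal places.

-0.215

r = Cov(s,t) / (s_s · s_t) = -18.53 / (23.26 × 3.71)
  = -18.53 / 86.2946 ≈ -0.215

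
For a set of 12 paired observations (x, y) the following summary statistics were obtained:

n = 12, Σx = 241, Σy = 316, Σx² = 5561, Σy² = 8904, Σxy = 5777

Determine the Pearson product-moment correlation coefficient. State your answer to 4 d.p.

-0.8784

r = (nΣxy − ΣxΣy) / √[(nΣx² − (Σx)²)(nΣy² − (Σy)²)]
Numerator: 12×5777 − 241×316 = -6832
Denominator: √[(66732 − 58081)(106848 − 99856)] = √[8651 × 6992] = 7777.3898
r = -6832 / 7777.3898 ≈ -0.8784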